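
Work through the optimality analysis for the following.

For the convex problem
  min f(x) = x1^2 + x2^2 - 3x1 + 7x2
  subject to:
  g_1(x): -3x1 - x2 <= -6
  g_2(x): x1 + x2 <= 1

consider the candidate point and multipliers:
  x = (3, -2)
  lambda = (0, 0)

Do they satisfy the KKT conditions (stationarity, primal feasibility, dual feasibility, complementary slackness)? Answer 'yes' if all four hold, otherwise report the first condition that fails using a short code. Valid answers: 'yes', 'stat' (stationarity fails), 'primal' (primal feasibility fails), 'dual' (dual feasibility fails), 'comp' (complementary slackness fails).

Gradient of f: grad f(x) = Q x + c = (3, 3)
Constraint values g_i(x) = a_i^T x - b_i:
  g_1((3, -2)) = -1
  g_2((3, -2)) = 0
Stationarity residual: grad f(x) + sum_i lambda_i a_i = (3, 3)
  -> stationarity FAILS
Primal feasibility (all g_i <= 0): OK
Dual feasibility (all lambda_i >= 0): OK
Complementary slackness (lambda_i * g_i(x) = 0 for all i): OK

Verdict: the first failing condition is stationarity -> stat.

stat


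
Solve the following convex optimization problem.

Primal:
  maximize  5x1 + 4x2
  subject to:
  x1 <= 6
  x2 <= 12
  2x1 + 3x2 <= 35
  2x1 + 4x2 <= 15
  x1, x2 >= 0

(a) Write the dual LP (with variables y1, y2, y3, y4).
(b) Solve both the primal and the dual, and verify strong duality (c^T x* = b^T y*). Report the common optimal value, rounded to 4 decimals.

The standard primal-dual pair for 'max c^T x s.t. A x <= b, x >= 0' is:
  Dual:  min b^T y  s.t.  A^T y >= c,  y >= 0.

So the dual LP is:
  minimize  6y1 + 12y2 + 35y3 + 15y4
  subject to:
    y1 + 2y3 + 2y4 >= 5
    y2 + 3y3 + 4y4 >= 4
    y1, y2, y3, y4 >= 0

Solving the primal: x* = (6, 0.75).
  primal value c^T x* = 33.
Solving the dual: y* = (3, 0, 0, 1).
  dual value b^T y* = 33.
Strong duality: c^T x* = b^T y*. Confirmed.

33


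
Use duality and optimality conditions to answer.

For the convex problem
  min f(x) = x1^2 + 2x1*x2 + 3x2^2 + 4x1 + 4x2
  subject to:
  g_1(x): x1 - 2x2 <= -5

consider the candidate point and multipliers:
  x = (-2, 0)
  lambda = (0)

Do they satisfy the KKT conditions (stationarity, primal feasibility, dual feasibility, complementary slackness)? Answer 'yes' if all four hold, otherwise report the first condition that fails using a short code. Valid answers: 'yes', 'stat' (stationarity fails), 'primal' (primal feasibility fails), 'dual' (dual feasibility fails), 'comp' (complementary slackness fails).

Gradient of f: grad f(x) = Q x + c = (0, 0)
Constraint values g_i(x) = a_i^T x - b_i:
  g_1((-2, 0)) = 3
Stationarity residual: grad f(x) + sum_i lambda_i a_i = (0, 0)
  -> stationarity OK
Primal feasibility (all g_i <= 0): FAILS
Dual feasibility (all lambda_i >= 0): OK
Complementary slackness (lambda_i * g_i(x) = 0 for all i): OK

Verdict: the first failing condition is primal_feasibility -> primal.

primal


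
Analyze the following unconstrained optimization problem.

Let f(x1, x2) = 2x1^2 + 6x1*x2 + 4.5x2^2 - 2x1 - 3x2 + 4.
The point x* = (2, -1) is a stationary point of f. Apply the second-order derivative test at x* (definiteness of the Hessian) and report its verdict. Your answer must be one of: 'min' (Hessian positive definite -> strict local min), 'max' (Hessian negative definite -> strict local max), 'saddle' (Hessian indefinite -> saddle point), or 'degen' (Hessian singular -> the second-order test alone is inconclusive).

Compute the Hessian H = grad^2 f:
  H = [[4, 6], [6, 9]]
Verify stationarity: grad f(x*) = H x* + g = (0, 0).
Eigenvalues of H: 0, 13.
H has a zero eigenvalue (singular; positive semidefinite but not definite), so H is neither positive definite, negative definite, nor indefinite. The second-order test alone is inconclusive -> degen.
(Indeed, f is constant along the null direction of H through x*, so x* is not a strict local extremum.)

degen


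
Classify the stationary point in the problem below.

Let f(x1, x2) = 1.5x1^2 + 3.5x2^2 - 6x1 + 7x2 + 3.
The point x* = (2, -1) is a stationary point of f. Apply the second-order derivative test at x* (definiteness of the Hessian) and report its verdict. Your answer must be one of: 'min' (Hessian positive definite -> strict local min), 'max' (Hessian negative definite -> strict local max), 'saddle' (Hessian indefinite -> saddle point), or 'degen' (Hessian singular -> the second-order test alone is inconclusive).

Compute the Hessian H = grad^2 f:
  H = [[3, 0], [0, 7]]
Verify stationarity: grad f(x*) = H x* + g = (0, 0).
Eigenvalues of H: 3, 7.
Both eigenvalues > 0, so H is positive definite -> x* is a strict local min.

min


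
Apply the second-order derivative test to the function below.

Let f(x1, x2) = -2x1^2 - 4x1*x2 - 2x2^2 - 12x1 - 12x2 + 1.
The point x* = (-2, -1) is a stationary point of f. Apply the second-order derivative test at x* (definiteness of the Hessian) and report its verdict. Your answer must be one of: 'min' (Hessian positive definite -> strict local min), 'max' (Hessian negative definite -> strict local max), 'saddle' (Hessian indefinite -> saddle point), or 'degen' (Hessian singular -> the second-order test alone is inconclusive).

Compute the Hessian H = grad^2 f:
  H = [[-4, -4], [-4, -4]]
Verify stationarity: grad f(x*) = H x* + g = (0, 0).
Eigenvalues of H: -8, 0.
H has a zero eigenvalue (singular; negative semidefinite but not definite), so H is neither positive definite, negative definite, nor indefinite. The second-order test alone is inconclusive -> degen.
(Indeed, f is constant along the null direction of H through x*, so x* is not a strict local extremum.)

degen


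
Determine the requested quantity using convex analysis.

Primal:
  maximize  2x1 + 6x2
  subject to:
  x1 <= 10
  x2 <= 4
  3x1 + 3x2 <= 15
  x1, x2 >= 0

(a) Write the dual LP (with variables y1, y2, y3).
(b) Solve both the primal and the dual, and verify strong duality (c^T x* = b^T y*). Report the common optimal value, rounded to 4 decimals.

The standard primal-dual pair for 'max c^T x s.t. A x <= b, x >= 0' is:
  Dual:  min b^T y  s.t.  A^T y >= c,  y >= 0.

So the dual LP is:
  minimize  10y1 + 4y2 + 15y3
  subject to:
    y1 + 3y3 >= 2
    y2 + 3y3 >= 6
    y1, y2, y3 >= 0

Solving the primal: x* = (1, 4).
  primal value c^T x* = 26.
Solving the dual: y* = (0, 4, 0.6667).
  dual value b^T y* = 26.
Strong duality: c^T x* = b^T y*. Confirmed.

26


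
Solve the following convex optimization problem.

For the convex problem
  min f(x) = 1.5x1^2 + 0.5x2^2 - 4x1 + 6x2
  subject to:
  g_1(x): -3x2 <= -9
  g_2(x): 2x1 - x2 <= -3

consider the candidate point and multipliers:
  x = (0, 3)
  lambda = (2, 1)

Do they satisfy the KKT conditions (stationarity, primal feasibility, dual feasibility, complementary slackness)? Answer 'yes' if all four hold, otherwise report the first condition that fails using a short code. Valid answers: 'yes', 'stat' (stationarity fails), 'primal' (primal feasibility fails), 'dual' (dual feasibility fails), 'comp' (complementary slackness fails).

Gradient of f: grad f(x) = Q x + c = (-4, 9)
Constraint values g_i(x) = a_i^T x - b_i:
  g_1((0, 3)) = 0
  g_2((0, 3)) = 0
Stationarity residual: grad f(x) + sum_i lambda_i a_i = (-2, 2)
  -> stationarity FAILS
Primal feasibility (all g_i <= 0): OK
Dual feasibility (all lambda_i >= 0): OK
Complementary slackness (lambda_i * g_i(x) = 0 for all i): OK

Verdict: the first failing condition is stationarity -> stat.

stat


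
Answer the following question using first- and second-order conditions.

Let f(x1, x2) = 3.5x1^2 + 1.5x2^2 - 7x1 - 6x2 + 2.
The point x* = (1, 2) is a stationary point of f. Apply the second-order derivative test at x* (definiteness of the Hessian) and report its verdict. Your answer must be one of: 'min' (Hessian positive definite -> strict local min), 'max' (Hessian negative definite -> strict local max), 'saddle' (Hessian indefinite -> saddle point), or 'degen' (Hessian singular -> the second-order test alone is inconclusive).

Compute the Hessian H = grad^2 f:
  H = [[7, 0], [0, 3]]
Verify stationarity: grad f(x*) = H x* + g = (0, 0).
Eigenvalues of H: 3, 7.
Both eigenvalues > 0, so H is positive definite -> x* is a strict local min.

min


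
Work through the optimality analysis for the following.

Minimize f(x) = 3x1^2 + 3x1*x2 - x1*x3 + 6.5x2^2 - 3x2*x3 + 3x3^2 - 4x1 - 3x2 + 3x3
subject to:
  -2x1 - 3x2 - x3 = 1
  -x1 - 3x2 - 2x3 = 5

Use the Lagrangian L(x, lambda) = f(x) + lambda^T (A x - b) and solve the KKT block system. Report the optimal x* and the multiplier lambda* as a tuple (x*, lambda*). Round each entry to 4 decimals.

Form the Lagrangian:
  L(x, lambda) = (1/2) x^T Q x + c^T x + lambda^T (A x - b)
Stationarity (grad_x L = 0): Q x + c + A^T lambda = 0.
Primal feasibility: A x = b.

This gives the KKT block system:
  [ Q   A^T ] [ x     ]   [-c ]
  [ A    0  ] [ lambda ] = [ b ]

Solving the linear system:
  x*      = (1.8696, -0.8696, -2.1304)
  lambda* = (7.5072, -8.2754)
  f(x*)   = 11.3043

x* = (1.8696, -0.8696, -2.1304), lambda* = (7.5072, -8.2754)


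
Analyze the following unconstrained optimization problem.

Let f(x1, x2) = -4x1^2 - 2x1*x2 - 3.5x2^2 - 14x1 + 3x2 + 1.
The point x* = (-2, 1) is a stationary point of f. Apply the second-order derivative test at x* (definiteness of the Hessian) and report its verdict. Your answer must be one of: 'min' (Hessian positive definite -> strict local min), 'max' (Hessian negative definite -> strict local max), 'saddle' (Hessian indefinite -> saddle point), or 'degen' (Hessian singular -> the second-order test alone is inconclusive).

Compute the Hessian H = grad^2 f:
  H = [[-8, -2], [-2, -7]]
Verify stationarity: grad f(x*) = H x* + g = (0, 0).
Eigenvalues of H: -9.5616, -5.4384.
Both eigenvalues < 0, so H is negative definite -> x* is a strict local max.

max


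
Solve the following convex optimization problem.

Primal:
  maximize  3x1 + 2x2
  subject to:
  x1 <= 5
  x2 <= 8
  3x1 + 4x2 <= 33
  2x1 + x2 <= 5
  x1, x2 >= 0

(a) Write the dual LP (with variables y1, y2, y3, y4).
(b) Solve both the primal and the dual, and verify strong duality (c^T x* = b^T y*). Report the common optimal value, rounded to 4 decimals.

The standard primal-dual pair for 'max c^T x s.t. A x <= b, x >= 0' is:
  Dual:  min b^T y  s.t.  A^T y >= c,  y >= 0.

So the dual LP is:
  minimize  5y1 + 8y2 + 33y3 + 5y4
  subject to:
    y1 + 3y3 + 2y4 >= 3
    y2 + 4y3 + y4 >= 2
    y1, y2, y3, y4 >= 0

Solving the primal: x* = (0, 5).
  primal value c^T x* = 10.
Solving the dual: y* = (0, 0, 0, 2).
  dual value b^T y* = 10.
Strong duality: c^T x* = b^T y*. Confirmed.

10


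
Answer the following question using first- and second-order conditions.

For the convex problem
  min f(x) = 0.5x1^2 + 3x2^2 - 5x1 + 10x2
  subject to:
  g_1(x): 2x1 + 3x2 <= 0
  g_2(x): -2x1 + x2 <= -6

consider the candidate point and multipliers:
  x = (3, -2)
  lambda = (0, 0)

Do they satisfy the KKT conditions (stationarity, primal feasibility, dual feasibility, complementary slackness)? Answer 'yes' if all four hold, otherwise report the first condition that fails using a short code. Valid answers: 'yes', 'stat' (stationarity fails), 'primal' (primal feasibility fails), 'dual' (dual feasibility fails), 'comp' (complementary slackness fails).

Gradient of f: grad f(x) = Q x + c = (-2, -2)
Constraint values g_i(x) = a_i^T x - b_i:
  g_1((3, -2)) = 0
  g_2((3, -2)) = -2
Stationarity residual: grad f(x) + sum_i lambda_i a_i = (-2, -2)
  -> stationarity FAILS
Primal feasibility (all g_i <= 0): OK
Dual feasibility (all lambda_i >= 0): OK
Complementary slackness (lambda_i * g_i(x) = 0 for all i): OK

Verdict: the first failing condition is stationarity -> stat.

stat


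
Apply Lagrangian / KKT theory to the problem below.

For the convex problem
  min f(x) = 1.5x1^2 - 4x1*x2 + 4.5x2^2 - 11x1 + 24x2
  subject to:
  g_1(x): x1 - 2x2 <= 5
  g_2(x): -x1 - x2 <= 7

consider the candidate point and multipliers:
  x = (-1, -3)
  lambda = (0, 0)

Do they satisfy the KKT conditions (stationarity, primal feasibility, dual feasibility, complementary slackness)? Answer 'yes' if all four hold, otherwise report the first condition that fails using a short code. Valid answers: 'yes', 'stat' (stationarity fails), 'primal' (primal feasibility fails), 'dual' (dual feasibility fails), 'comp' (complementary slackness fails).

Gradient of f: grad f(x) = Q x + c = (-2, 1)
Constraint values g_i(x) = a_i^T x - b_i:
  g_1((-1, -3)) = 0
  g_2((-1, -3)) = -3
Stationarity residual: grad f(x) + sum_i lambda_i a_i = (-2, 1)
  -> stationarity FAILS
Primal feasibility (all g_i <= 0): OK
Dual feasibility (all lambda_i >= 0): OK
Complementary slackness (lambda_i * g_i(x) = 0 for all i): OK

Verdict: the first failing condition is stationarity -> stat.

stat


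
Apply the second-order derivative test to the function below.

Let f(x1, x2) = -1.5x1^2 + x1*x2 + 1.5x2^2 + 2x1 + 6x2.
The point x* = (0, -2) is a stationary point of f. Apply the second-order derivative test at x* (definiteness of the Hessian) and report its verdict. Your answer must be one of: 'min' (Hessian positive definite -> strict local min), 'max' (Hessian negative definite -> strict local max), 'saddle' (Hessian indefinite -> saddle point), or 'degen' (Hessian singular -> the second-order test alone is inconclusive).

Compute the Hessian H = grad^2 f:
  H = [[-3, 1], [1, 3]]
Verify stationarity: grad f(x*) = H x* + g = (0, 0).
Eigenvalues of H: -3.1623, 3.1623.
Eigenvalues have mixed signs, so H is indefinite -> x* is a saddle point.

saddle


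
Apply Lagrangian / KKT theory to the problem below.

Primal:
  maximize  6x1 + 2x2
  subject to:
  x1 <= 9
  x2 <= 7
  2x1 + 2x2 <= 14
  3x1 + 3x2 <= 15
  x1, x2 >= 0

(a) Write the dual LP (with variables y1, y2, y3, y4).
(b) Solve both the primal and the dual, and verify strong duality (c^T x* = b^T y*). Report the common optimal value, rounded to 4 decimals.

The standard primal-dual pair for 'max c^T x s.t. A x <= b, x >= 0' is:
  Dual:  min b^T y  s.t.  A^T y >= c,  y >= 0.

So the dual LP is:
  minimize  9y1 + 7y2 + 14y3 + 15y4
  subject to:
    y1 + 2y3 + 3y4 >= 6
    y2 + 2y3 + 3y4 >= 2
    y1, y2, y3, y4 >= 0

Solving the primal: x* = (5, 0).
  primal value c^T x* = 30.
Solving the dual: y* = (0, 0, 0, 2).
  dual value b^T y* = 30.
Strong duality: c^T x* = b^T y*. Confirmed.

30


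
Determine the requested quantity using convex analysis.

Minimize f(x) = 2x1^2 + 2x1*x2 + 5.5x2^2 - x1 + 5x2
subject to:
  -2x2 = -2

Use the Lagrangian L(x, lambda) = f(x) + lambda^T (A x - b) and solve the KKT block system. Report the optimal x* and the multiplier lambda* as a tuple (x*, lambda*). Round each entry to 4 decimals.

Form the Lagrangian:
  L(x, lambda) = (1/2) x^T Q x + c^T x + lambda^T (A x - b)
Stationarity (grad_x L = 0): Q x + c + A^T lambda = 0.
Primal feasibility: A x = b.

This gives the KKT block system:
  [ Q   A^T ] [ x     ]   [-c ]
  [ A    0  ] [ lambda ] = [ b ]

Solving the linear system:
  x*      = (-0.25, 1)
  lambda* = (7.75)
  f(x*)   = 10.375

x* = (-0.25, 1), lambda* = (7.75)


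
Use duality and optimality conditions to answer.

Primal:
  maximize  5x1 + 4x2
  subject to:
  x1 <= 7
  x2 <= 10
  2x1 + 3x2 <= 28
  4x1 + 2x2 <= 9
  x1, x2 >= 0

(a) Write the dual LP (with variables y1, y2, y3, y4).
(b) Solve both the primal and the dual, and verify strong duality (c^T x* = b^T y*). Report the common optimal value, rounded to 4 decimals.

The standard primal-dual pair for 'max c^T x s.t. A x <= b, x >= 0' is:
  Dual:  min b^T y  s.t.  A^T y >= c,  y >= 0.

So the dual LP is:
  minimize  7y1 + 10y2 + 28y3 + 9y4
  subject to:
    y1 + 2y3 + 4y4 >= 5
    y2 + 3y3 + 2y4 >= 4
    y1, y2, y3, y4 >= 0

Solving the primal: x* = (0, 4.5).
  primal value c^T x* = 18.
Solving the dual: y* = (0, 0, 0, 2).
  dual value b^T y* = 18.
Strong duality: c^T x* = b^T y*. Confirmed.

18


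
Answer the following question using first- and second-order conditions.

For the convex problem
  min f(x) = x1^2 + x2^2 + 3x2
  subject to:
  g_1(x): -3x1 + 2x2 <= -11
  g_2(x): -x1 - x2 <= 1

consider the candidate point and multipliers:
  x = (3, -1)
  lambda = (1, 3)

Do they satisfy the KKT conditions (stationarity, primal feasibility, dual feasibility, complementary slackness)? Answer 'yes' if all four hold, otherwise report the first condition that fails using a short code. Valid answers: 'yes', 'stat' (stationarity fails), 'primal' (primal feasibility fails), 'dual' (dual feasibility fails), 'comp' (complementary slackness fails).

Gradient of f: grad f(x) = Q x + c = (6, 1)
Constraint values g_i(x) = a_i^T x - b_i:
  g_1((3, -1)) = 0
  g_2((3, -1)) = -3
Stationarity residual: grad f(x) + sum_i lambda_i a_i = (0, 0)
  -> stationarity OK
Primal feasibility (all g_i <= 0): OK
Dual feasibility (all lambda_i >= 0): OK
Complementary slackness (lambda_i * g_i(x) = 0 for all i): FAILS

Verdict: the first failing condition is complementary_slackness -> comp.

comp


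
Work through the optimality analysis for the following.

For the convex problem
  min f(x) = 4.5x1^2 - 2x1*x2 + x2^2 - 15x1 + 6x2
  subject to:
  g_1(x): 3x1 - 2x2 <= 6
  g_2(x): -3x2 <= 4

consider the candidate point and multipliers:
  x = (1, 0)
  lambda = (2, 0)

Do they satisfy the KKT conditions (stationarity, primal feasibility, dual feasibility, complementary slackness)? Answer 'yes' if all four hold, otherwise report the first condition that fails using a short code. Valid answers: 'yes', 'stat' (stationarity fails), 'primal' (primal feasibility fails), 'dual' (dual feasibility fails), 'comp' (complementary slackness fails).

Gradient of f: grad f(x) = Q x + c = (-6, 4)
Constraint values g_i(x) = a_i^T x - b_i:
  g_1((1, 0)) = -3
  g_2((1, 0)) = -4
Stationarity residual: grad f(x) + sum_i lambda_i a_i = (0, 0)
  -> stationarity OK
Primal feasibility (all g_i <= 0): OK
Dual feasibility (all lambda_i >= 0): OK
Complementary slackness (lambda_i * g_i(x) = 0 for all i): FAILS

Verdict: the first failing condition is complementary_slackness -> comp.

comp


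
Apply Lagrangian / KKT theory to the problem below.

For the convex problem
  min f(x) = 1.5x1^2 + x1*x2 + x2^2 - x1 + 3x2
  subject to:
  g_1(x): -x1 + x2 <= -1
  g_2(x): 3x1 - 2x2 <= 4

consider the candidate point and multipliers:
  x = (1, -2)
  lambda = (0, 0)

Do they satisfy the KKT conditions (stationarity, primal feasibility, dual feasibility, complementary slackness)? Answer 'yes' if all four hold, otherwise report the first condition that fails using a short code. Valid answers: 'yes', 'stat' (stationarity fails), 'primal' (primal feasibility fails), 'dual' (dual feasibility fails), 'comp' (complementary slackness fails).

Gradient of f: grad f(x) = Q x + c = (0, 0)
Constraint values g_i(x) = a_i^T x - b_i:
  g_1((1, -2)) = -2
  g_2((1, -2)) = 3
Stationarity residual: grad f(x) + sum_i lambda_i a_i = (0, 0)
  -> stationarity OK
Primal feasibility (all g_i <= 0): FAILS
Dual feasibility (all lambda_i >= 0): OK
Complementary slackness (lambda_i * g_i(x) = 0 for all i): OK

Verdict: the first failing condition is primal_feasibility -> primal.

primal


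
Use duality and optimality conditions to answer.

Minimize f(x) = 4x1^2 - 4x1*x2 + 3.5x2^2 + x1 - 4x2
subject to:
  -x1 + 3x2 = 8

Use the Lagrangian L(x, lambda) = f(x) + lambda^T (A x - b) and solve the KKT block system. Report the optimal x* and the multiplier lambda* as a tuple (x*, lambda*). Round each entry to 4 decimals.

Form the Lagrangian:
  L(x, lambda) = (1/2) x^T Q x + c^T x + lambda^T (A x - b)
Stationarity (grad_x L = 0): Q x + c + A^T lambda = 0.
Primal feasibility: A x = b.

This gives the KKT block system:
  [ Q   A^T ] [ x     ]   [-c ]
  [ A    0  ] [ lambda ] = [ b ]

Solving the linear system:
  x*      = (0.7818, 2.9273)
  lambda* = (-4.4545)
  f(x*)   = 12.3545

x* = (0.7818, 2.9273), lambda* = (-4.4545)


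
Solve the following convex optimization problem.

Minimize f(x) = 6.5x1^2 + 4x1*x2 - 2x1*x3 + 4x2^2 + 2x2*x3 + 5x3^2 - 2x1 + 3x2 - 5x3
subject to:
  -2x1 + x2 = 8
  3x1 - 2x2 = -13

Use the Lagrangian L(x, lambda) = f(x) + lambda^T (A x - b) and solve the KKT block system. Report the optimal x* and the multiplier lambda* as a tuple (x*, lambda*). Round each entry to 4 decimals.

Form the Lagrangian:
  L(x, lambda) = (1/2) x^T Q x + c^T x + lambda^T (A x - b)
Stationarity (grad_x L = 0): Q x + c + A^T lambda = 0.
Primal feasibility: A x = b.

This gives the KKT block system:
  [ Q   A^T ] [ x     ]   [-c ]
  [ A    0  ] [ lambda ] = [ b ]

Solving the linear system:
  x*      = (-3, 2, -0.5)
  lambda* = (-46, -20)
  f(x*)   = 61.25

x* = (-3, 2, -0.5), lambda* = (-46, -20)


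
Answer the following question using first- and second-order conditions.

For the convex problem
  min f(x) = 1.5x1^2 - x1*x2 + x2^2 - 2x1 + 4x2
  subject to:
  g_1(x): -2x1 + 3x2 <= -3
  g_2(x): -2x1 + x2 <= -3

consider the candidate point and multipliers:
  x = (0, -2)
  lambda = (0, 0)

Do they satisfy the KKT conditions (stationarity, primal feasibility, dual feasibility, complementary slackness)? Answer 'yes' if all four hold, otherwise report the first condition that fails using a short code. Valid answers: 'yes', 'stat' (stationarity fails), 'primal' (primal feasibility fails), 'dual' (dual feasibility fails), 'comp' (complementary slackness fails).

Gradient of f: grad f(x) = Q x + c = (0, 0)
Constraint values g_i(x) = a_i^T x - b_i:
  g_1((0, -2)) = -3
  g_2((0, -2)) = 1
Stationarity residual: grad f(x) + sum_i lambda_i a_i = (0, 0)
  -> stationarity OK
Primal feasibility (all g_i <= 0): FAILS
Dual feasibility (all lambda_i >= 0): OK
Complementary slackness (lambda_i * g_i(x) = 0 for all i): OK

Verdict: the first failing condition is primal_feasibility -> primal.

primal


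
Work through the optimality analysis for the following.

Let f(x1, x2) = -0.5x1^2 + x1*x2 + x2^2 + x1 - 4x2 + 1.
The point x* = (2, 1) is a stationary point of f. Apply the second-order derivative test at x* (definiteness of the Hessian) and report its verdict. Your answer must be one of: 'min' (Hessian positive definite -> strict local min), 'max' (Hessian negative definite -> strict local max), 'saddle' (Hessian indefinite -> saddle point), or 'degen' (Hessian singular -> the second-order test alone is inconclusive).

Compute the Hessian H = grad^2 f:
  H = [[-1, 1], [1, 2]]
Verify stationarity: grad f(x*) = H x* + g = (0, 0).
Eigenvalues of H: -1.3028, 2.3028.
Eigenvalues have mixed signs, so H is indefinite -> x* is a saddle point.

saddle


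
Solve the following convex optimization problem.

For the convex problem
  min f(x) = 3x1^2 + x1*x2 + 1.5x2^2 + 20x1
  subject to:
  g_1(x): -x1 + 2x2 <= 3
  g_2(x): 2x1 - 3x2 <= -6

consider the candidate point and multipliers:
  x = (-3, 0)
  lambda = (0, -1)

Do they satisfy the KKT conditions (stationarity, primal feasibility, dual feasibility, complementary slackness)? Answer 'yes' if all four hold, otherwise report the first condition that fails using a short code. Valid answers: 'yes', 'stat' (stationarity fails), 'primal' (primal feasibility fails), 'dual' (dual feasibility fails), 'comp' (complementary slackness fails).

Gradient of f: grad f(x) = Q x + c = (2, -3)
Constraint values g_i(x) = a_i^T x - b_i:
  g_1((-3, 0)) = 0
  g_2((-3, 0)) = 0
Stationarity residual: grad f(x) + sum_i lambda_i a_i = (0, 0)
  -> stationarity OK
Primal feasibility (all g_i <= 0): OK
Dual feasibility (all lambda_i >= 0): FAILS
Complementary slackness (lambda_i * g_i(x) = 0 for all i): OK

Verdict: the first failing condition is dual_feasibility -> dual.

dual


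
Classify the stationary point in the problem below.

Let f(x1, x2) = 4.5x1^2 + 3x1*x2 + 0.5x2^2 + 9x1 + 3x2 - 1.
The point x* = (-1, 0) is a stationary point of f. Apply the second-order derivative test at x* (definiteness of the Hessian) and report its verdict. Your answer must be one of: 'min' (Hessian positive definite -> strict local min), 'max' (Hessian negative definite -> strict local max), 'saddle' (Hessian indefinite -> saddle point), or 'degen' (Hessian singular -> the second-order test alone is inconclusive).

Compute the Hessian H = grad^2 f:
  H = [[9, 3], [3, 1]]
Verify stationarity: grad f(x*) = H x* + g = (0, 0).
Eigenvalues of H: 0, 10.
H has a zero eigenvalue (singular; positive semidefinite but not definite), so H is neither positive definite, negative definite, nor indefinite. The second-order test alone is inconclusive -> degen.
(Indeed, f is constant along the null direction of H through x*, so x* is not a strict local extremum.)

degen


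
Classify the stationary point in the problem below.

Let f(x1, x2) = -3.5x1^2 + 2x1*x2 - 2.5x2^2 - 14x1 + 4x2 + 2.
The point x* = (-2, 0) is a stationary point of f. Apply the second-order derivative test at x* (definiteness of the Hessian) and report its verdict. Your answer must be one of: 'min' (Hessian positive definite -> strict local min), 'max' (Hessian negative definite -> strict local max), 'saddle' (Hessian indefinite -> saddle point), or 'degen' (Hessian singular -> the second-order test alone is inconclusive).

Compute the Hessian H = grad^2 f:
  H = [[-7, 2], [2, -5]]
Verify stationarity: grad f(x*) = H x* + g = (0, 0).
Eigenvalues of H: -8.2361, -3.7639.
Both eigenvalues < 0, so H is negative definite -> x* is a strict local max.

max


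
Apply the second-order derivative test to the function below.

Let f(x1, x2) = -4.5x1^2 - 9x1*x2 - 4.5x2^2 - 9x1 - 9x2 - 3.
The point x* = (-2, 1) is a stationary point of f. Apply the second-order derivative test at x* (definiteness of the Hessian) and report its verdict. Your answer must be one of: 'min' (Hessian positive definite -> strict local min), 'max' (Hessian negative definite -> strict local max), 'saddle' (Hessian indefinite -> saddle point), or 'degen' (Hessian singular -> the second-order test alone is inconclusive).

Compute the Hessian H = grad^2 f:
  H = [[-9, -9], [-9, -9]]
Verify stationarity: grad f(x*) = H x* + g = (0, 0).
Eigenvalues of H: -18, 0.
H has a zero eigenvalue (singular; negative semidefinite but not definite), so H is neither positive definite, negative definite, nor indefinite. The second-order test alone is inconclusive -> degen.
(Indeed, f is constant along the null direction of H through x*, so x* is not a strict local extremum.)

degen


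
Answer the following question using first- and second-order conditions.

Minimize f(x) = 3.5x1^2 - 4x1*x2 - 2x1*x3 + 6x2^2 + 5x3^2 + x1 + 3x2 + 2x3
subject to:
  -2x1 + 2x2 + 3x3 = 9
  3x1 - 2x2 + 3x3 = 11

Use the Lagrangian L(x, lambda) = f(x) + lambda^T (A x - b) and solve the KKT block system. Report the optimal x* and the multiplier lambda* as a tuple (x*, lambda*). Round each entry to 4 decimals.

Form the Lagrangian:
  L(x, lambda) = (1/2) x^T Q x + c^T x + lambda^T (A x - b)
Stationarity (grad_x L = 0): Q x + c + A^T lambda = 0.
Primal feasibility: A x = b.

This gives the KKT block system:
  [ Q   A^T ] [ x     ]   [-c ]
  [ A    0  ] [ lambda ] = [ b ]

Solving the linear system:
  x*      = (0.797, 0.4963, 3.2005)
  lambda* = (-6.8436, -3.9601)
  f(x*)   = 56.9199

x* = (0.797, 0.4963, 3.2005), lambda* = (-6.8436, -3.9601)


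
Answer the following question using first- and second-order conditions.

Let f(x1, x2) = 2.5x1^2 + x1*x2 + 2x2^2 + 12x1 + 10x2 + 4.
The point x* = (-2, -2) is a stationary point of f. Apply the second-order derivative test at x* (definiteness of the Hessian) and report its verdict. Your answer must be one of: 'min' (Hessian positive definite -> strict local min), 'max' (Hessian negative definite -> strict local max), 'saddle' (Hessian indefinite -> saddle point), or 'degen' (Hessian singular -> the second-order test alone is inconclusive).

Compute the Hessian H = grad^2 f:
  H = [[5, 1], [1, 4]]
Verify stationarity: grad f(x*) = H x* + g = (0, 0).
Eigenvalues of H: 3.382, 5.618.
Both eigenvalues > 0, so H is positive definite -> x* is a strict local min.

min


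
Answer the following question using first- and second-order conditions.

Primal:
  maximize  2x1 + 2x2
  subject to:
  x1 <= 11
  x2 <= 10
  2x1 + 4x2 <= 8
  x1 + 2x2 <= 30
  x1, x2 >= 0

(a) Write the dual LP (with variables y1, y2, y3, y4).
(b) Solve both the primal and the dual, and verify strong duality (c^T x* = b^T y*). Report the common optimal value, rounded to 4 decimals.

The standard primal-dual pair for 'max c^T x s.t. A x <= b, x >= 0' is:
  Dual:  min b^T y  s.t.  A^T y >= c,  y >= 0.

So the dual LP is:
  minimize  11y1 + 10y2 + 8y3 + 30y4
  subject to:
    y1 + 2y3 + y4 >= 2
    y2 + 4y3 + 2y4 >= 2
    y1, y2, y3, y4 >= 0

Solving the primal: x* = (4, 0).
  primal value c^T x* = 8.
Solving the dual: y* = (0, 0, 1, 0).
  dual value b^T y* = 8.
Strong duality: c^T x* = b^T y*. Confirmed.

8


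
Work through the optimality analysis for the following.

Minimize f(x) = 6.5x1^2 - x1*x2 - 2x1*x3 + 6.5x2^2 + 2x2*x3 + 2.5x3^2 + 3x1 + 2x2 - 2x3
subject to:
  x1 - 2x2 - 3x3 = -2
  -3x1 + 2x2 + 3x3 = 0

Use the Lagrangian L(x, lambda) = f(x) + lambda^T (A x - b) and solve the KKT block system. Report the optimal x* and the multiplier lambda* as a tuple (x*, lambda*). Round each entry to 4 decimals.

Form the Lagrangian:
  L(x, lambda) = (1/2) x^T Q x + c^T x + lambda^T (A x - b)
Stationarity (grad_x L = 0): Q x + c + A^T lambda = 0.
Primal feasibility: A x = b.

This gives the KKT block system:
  [ Q   A^T ] [ x     ]   [-c ]
  [ A    0  ] [ lambda ] = [ b ]

Solving the linear system:
  x*      = (1, -0.1858, 1.1239)
  lambda* = (7.5929, 7.177)
  f(x*)   = 7.7832

x* = (1, -0.1858, 1.1239), lambda* = (7.5929, 7.177)


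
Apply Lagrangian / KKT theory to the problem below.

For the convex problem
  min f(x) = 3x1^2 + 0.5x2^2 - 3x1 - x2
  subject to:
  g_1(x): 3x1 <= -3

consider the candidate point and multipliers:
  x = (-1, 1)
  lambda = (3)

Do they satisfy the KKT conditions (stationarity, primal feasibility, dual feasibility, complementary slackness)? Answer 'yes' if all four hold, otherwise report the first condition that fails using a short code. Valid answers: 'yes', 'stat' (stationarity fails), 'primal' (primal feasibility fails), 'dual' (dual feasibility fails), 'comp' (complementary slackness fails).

Gradient of f: grad f(x) = Q x + c = (-9, 0)
Constraint values g_i(x) = a_i^T x - b_i:
  g_1((-1, 1)) = 0
Stationarity residual: grad f(x) + sum_i lambda_i a_i = (0, 0)
  -> stationarity OK
Primal feasibility (all g_i <= 0): OK
Dual feasibility (all lambda_i >= 0): OK
Complementary slackness (lambda_i * g_i(x) = 0 for all i): OK

Verdict: yes, KKT holds.

yes


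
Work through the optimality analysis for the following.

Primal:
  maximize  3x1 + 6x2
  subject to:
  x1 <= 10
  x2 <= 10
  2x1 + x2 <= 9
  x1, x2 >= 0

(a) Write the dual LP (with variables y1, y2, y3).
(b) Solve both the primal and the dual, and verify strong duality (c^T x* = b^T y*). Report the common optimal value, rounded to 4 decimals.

The standard primal-dual pair for 'max c^T x s.t. A x <= b, x >= 0' is:
  Dual:  min b^T y  s.t.  A^T y >= c,  y >= 0.

So the dual LP is:
  minimize  10y1 + 10y2 + 9y3
  subject to:
    y1 + 2y3 >= 3
    y2 + y3 >= 6
    y1, y2, y3 >= 0

Solving the primal: x* = (0, 9).
  primal value c^T x* = 54.
Solving the dual: y* = (0, 0, 6).
  dual value b^T y* = 54.
Strong duality: c^T x* = b^T y*. Confirmed.

54


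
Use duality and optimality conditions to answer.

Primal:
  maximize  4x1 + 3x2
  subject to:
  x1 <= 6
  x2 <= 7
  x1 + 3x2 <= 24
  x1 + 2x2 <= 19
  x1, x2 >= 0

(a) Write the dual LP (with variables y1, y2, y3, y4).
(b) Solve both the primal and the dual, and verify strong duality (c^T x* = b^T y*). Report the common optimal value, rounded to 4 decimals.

The standard primal-dual pair for 'max c^T x s.t. A x <= b, x >= 0' is:
  Dual:  min b^T y  s.t.  A^T y >= c,  y >= 0.

So the dual LP is:
  minimize  6y1 + 7y2 + 24y3 + 19y4
  subject to:
    y1 + y3 + y4 >= 4
    y2 + 3y3 + 2y4 >= 3
    y1, y2, y3, y4 >= 0

Solving the primal: x* = (6, 6).
  primal value c^T x* = 42.
Solving the dual: y* = (3, 0, 1, 0).
  dual value b^T y* = 42.
Strong duality: c^T x* = b^T y*. Confirmed.

42


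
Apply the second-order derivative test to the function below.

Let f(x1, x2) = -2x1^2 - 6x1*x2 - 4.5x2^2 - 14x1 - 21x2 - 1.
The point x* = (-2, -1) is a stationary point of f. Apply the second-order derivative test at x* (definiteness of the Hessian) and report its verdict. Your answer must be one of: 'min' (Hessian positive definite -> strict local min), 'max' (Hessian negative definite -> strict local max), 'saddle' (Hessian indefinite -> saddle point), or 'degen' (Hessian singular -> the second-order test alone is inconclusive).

Compute the Hessian H = grad^2 f:
  H = [[-4, -6], [-6, -9]]
Verify stationarity: grad f(x*) = H x* + g = (0, 0).
Eigenvalues of H: -13, 0.
H has a zero eigenvalue (singular; negative semidefinite but not definite), so H is neither positive definite, negative definite, nor indefinite. The second-order test alone is inconclusive -> degen.
(Indeed, f is constant along the null direction of H through x*, so x* is not a strict local extremum.)

degen


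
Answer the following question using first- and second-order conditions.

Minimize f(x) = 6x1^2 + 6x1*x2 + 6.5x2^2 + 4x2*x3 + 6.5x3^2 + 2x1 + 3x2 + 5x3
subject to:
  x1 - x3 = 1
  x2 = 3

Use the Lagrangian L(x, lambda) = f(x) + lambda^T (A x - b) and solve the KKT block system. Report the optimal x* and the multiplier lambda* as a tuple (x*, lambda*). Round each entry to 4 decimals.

Form the Lagrangian:
  L(x, lambda) = (1/2) x^T Q x + c^T x + lambda^T (A x - b)
Stationarity (grad_x L = 0): Q x + c + A^T lambda = 0.
Primal feasibility: A x = b.

This gives the KKT block system:
  [ Q   A^T ] [ x     ]   [-c ]
  [ A    0  ] [ lambda ] = [ b ]

Solving the linear system:
  x*      = (-0.96, 3, -1.96)
  lambda* = (-8.48, -28.4)
  f(x*)   = 45.48

x* = (-0.96, 3, -1.96), lambda* = (-8.48, -28.4)


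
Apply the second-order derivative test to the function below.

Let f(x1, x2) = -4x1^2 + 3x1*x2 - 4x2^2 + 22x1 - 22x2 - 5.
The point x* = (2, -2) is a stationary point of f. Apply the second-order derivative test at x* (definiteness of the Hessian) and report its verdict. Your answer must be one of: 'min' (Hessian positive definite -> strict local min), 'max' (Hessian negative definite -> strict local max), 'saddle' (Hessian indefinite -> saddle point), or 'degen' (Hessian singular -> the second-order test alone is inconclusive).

Compute the Hessian H = grad^2 f:
  H = [[-8, 3], [3, -8]]
Verify stationarity: grad f(x*) = H x* + g = (0, 0).
Eigenvalues of H: -11, -5.
Both eigenvalues < 0, so H is negative definite -> x* is a strict local max.

max


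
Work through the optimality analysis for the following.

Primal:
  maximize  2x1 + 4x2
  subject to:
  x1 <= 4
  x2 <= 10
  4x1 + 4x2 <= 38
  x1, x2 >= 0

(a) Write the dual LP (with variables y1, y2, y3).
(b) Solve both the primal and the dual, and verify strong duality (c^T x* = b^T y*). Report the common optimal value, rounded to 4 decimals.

The standard primal-dual pair for 'max c^T x s.t. A x <= b, x >= 0' is:
  Dual:  min b^T y  s.t.  A^T y >= c,  y >= 0.

So the dual LP is:
  minimize  4y1 + 10y2 + 38y3
  subject to:
    y1 + 4y3 >= 2
    y2 + 4y3 >= 4
    y1, y2, y3 >= 0

Solving the primal: x* = (0, 9.5).
  primal value c^T x* = 38.
Solving the dual: y* = (0, 0, 1).
  dual value b^T y* = 38.
Strong duality: c^T x* = b^T y*. Confirmed.

38


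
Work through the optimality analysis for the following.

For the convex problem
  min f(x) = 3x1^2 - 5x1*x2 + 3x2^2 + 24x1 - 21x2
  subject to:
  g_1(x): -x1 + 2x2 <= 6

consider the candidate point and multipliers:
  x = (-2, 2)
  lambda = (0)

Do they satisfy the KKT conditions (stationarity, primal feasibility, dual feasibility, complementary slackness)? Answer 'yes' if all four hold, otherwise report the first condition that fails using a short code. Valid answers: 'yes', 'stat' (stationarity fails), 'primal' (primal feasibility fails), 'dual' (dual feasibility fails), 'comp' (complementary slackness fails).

Gradient of f: grad f(x) = Q x + c = (2, 1)
Constraint values g_i(x) = a_i^T x - b_i:
  g_1((-2, 2)) = 0
Stationarity residual: grad f(x) + sum_i lambda_i a_i = (2, 1)
  -> stationarity FAILS
Primal feasibility (all g_i <= 0): OK
Dual feasibility (all lambda_i >= 0): OK
Complementary slackness (lambda_i * g_i(x) = 0 for all i): OK

Verdict: the first failing condition is stationarity -> stat.

stat


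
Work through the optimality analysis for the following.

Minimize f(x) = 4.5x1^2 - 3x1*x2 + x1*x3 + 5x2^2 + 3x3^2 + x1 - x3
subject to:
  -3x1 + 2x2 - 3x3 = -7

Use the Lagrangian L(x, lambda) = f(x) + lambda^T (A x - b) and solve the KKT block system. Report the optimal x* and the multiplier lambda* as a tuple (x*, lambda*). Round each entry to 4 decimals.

Form the Lagrangian:
  L(x, lambda) = (1/2) x^T Q x + c^T x + lambda^T (A x - b)
Stationarity (grad_x L = 0): Q x + c + A^T lambda = 0.
Primal feasibility: A x = b.

This gives the KKT block system:
  [ Q   A^T ] [ x     ]   [-c ]
  [ A    0  ] [ lambda ] = [ b ]

Solving the linear system:
  x*      = (0.5424, -0.413, 1.5156)
  lambda* = (2.8787)
  f(x*)   = 9.5888

x* = (0.5424, -0.413, 1.5156), lambda* = (2.8787)


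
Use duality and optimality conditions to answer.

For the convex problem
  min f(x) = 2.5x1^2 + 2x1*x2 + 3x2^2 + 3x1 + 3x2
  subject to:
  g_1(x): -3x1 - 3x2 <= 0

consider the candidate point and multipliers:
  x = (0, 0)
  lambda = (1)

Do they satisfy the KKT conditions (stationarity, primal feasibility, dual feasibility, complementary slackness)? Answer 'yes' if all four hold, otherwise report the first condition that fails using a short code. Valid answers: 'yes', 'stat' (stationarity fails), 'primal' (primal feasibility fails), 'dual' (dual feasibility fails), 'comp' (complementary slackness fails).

Gradient of f: grad f(x) = Q x + c = (3, 3)
Constraint values g_i(x) = a_i^T x - b_i:
  g_1((0, 0)) = 0
Stationarity residual: grad f(x) + sum_i lambda_i a_i = (0, 0)
  -> stationarity OK
Primal feasibility (all g_i <= 0): OK
Dual feasibility (all lambda_i >= 0): OK
Complementary slackness (lambda_i * g_i(x) = 0 for all i): OK

Verdict: yes, KKT holds.

yes


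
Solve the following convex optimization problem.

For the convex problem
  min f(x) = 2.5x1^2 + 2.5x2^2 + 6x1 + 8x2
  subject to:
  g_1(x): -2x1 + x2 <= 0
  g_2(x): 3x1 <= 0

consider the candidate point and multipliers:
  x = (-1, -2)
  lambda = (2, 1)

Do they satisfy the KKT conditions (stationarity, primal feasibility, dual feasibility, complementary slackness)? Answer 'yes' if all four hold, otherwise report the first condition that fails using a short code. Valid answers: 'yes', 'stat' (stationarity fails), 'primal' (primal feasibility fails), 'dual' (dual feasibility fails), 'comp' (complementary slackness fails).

Gradient of f: grad f(x) = Q x + c = (1, -2)
Constraint values g_i(x) = a_i^T x - b_i:
  g_1((-1, -2)) = 0
  g_2((-1, -2)) = -3
Stationarity residual: grad f(x) + sum_i lambda_i a_i = (0, 0)
  -> stationarity OK
Primal feasibility (all g_i <= 0): OK
Dual feasibility (all lambda_i >= 0): OK
Complementary slackness (lambda_i * g_i(x) = 0 for all i): FAILS

Verdict: the first failing condition is complementary_slackness -> comp.

comp


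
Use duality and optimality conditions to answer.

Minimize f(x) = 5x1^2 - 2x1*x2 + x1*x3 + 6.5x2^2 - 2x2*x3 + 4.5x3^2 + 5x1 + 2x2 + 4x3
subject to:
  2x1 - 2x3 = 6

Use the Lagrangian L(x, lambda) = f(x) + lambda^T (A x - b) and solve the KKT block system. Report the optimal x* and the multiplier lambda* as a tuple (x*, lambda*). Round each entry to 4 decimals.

Form the Lagrangian:
  L(x, lambda) = (1/2) x^T Q x + c^T x + lambda^T (A x - b)
Stationarity (grad_x L = 0): Q x + c + A^T lambda = 0.
Primal feasibility: A x = b.

This gives the KKT block system:
  [ Q   A^T ] [ x     ]   [-c ]
  [ A    0  ] [ lambda ] = [ b ]

Solving the linear system:
  x*      = (0.9377, -0.3268, -2.0623)
  lambda* = (-6.4844)
  f(x*)   = 17.3463

x* = (0.9377, -0.3268, -2.0623), lambda* = (-6.4844)


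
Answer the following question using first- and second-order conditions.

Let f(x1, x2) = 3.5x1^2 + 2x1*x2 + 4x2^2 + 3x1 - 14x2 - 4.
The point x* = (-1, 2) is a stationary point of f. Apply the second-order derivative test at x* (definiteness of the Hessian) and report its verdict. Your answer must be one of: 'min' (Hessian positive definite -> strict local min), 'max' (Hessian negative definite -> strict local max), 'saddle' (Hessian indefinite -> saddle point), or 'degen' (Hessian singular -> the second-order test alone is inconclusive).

Compute the Hessian H = grad^2 f:
  H = [[7, 2], [2, 8]]
Verify stationarity: grad f(x*) = H x* + g = (0, 0).
Eigenvalues of H: 5.4384, 9.5616.
Both eigenvalues > 0, so H is positive definite -> x* is a strict local min.

min
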